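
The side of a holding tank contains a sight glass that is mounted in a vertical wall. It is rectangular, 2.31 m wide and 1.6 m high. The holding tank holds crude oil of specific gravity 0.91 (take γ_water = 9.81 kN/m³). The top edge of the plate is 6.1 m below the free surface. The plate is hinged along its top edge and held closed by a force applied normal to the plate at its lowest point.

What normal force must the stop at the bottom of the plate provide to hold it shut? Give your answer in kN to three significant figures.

γ = 0.91 × 9.81 = 8.9271 kN/m³.
The centroid lies 1.6/2 = 0.8 m below the top edge, so the centroid depth is h_c = 6.1 + 0.8 = 6.9 m.
A = 2.31 × 1.6 = 3.696 m².
Resultant F = γ·h_c·A = 8.9271 × 6.9 × 3.696 = 227.662 kN.
I_c = b·h³/12 = 2.31 × 1.6³/12 = 0.78848 m⁴.
Centre of pressure: y_p = y_c + I_c/(y_c·A) = 6.9 + 0.78848/(6.9 × 3.696) = 6.9 + 0.0309179 = 6.93092 m along the plane.
The resultant acts 0.8 + 0.0309179 = 0.830918 m (along the plate) below the hinge at the top edge, so the moment about the hinge is M = F × 0.830918 = 227.662 × 0.830918 = 189.168 kN·m.
A normal force at the bottom, 1.6 m from the hinge, must supply this moment: P = 189.168/1.6 = 118.23 kN.

P ≈ 118 kN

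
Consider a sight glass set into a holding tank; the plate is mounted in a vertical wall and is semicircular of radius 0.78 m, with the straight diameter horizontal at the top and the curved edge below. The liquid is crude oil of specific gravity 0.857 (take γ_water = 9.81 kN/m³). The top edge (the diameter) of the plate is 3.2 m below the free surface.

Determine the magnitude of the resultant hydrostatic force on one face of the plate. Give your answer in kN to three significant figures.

F ≈ 28.4 kN

γ = 0.857 × 9.81 = 8.40717 kN/m³.
The centroid of a semicircle lies 4r/(3π) = 0.331042 m from the diameter, here below the top edge, so the centroid depth is h_c = 3.2 + 0.331042 = 3.53104 m.
A = πr²/2 = π × 0.78²/2 = 0.955672 m².
Resultant F = γ·h_c·A = 8.40717 × 3.53104 × 0.955672 = 28.3701 kN.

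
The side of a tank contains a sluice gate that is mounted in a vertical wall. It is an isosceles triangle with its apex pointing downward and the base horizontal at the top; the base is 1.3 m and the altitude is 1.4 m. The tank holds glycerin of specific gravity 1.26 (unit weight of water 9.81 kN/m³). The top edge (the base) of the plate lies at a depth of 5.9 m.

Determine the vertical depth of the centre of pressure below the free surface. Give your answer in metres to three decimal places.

h_p = 6.384 m

γ = 1.26 × 9.81 = 12.3606 kN/m³.
With the apex down, the centroid sits h/3 = 1.4/3 = 0.466667 m below the base (the top edge), so the centroid depth is h_c = 5.9 + 0.466667 = 6.36667 m.
A = ½ × 1.3 × 1.4 = 0.91 m².
Resultant F = γ·h_c·A = 12.3606 × 6.36667 × 0.91 = 71.6132 kN.
I_c = b·h³/36 = 1.3 × 1.4³/36 = 0.0990889 m⁴.
Centre of pressure: y_p = y_c + I_c/(y_c·A) = 6.36667 + 0.0990889/(6.36667 × 0.91) = 6.36667 + 0.017103 = 6.38377 m along the plane.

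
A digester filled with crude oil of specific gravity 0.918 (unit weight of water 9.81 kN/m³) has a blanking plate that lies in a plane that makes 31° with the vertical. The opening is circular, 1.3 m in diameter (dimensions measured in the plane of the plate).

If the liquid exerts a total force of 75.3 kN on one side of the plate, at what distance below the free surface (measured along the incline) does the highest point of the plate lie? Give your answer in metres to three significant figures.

γ = 0.918 × 9.81 = 9.00558 kN/m³.
A = π(0.65)² = 1.32732 m².
From F = γ·h_c·A, the centroid depth is h_c = 75.3/(9.00558 × 1.32732) = 6.29952 m.
The plate makes 31° with the vertical, i.e. θ = 90° − 31° = 59° to the horizontal. Measuring y along the incline from the free-surface line, vertical depth h = y·sinθ with sinθ = 0.857167.
Along the incline, y_c = h_c/sinθ = 6.29952/0.857167 = 7.34923 m.
The centroid is at the centre, 0.65 m below the top of the plate, so the highest point sits at y_top = 7.34923 − 0.65 = 6.69923 m along the incline.

y_top ≈ 6.70 m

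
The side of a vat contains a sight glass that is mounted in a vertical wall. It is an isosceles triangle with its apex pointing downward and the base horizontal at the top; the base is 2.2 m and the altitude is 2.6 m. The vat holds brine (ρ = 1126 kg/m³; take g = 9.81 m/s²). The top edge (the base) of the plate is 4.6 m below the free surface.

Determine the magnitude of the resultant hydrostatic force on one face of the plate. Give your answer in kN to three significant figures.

F ≈ 173 kN

γ = ρg = 1126 × 9.81 / 1000 = 11.04606 kN/m³.
With the apex down, the centroid sits h/3 = 2.6/3 = 0.866667 m below the base (the top edge), so the centroid depth is h_c = 4.6 + 0.866667 = 5.46667 m.
A = ½ × 2.2 × 2.6 = 2.86 m².
Resultant F = γ·h_c·A = 11.04606 × 5.46667 × 2.86 = 172.702 kN.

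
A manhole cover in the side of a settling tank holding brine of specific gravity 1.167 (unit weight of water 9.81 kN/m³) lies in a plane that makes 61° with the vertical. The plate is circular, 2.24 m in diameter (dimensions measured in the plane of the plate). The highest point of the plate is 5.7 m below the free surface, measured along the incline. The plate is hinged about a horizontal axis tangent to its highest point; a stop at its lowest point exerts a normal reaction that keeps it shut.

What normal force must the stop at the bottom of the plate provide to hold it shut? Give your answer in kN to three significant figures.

γ = 1.167 × 9.81 = 11.44827 kN/m³.
The plate makes 61° with the vertical, i.e. θ = 90° − 61° = 29° to the horizontal. Measuring y along the incline from the free-surface line, vertical depth h = y·sinθ with sinθ = 0.484810.
The centroid is at the centre, 1.12 m below the top of the plate, so y_c = 5.7 + 1.12 = 6.82 m and h_c = 6.82 × 0.484810 = 3.3064 m.
A = π(1.12)² = 3.94081 m².
Resultant F = γ·h_c·A = 11.44827 × 3.3064 × 3.94081 = 149.17 kN.
I_c = πr⁴/4 = π × 1.12⁴/4 = 1.23584 m⁴.
Centre of pressure: y_p = y_c + I_c/(y_c·A) = 6.82 + 1.23584/(6.82 × 3.94081) = 6.82 + 0.0459825 = 6.86598 m along the plane.
The resultant acts 1.12 + 0.0459825 = 1.16598 m (along the plate) below the hinge at the top edge, so the moment about the hinge is M = F × 1.16598 = 149.17 × 1.16598 = 173.929 kN·m.
A normal force at the bottom, 2.24 m from the hinge, must supply this moment: P = 173.929/2.24 = 77.6469 kN.

P ≈ 77.6 kN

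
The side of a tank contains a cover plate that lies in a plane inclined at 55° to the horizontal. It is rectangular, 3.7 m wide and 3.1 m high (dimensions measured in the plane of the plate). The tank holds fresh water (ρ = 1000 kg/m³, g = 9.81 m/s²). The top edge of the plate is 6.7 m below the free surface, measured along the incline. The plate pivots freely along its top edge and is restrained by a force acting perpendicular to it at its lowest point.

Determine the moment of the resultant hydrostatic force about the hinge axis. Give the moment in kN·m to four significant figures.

M ≈ 1252 kN·m

γ = ρg = 1000 × 9.81 = 9810 N/m³ = 9.81 kN/m³.
Let θ = 55° be the plate's angle to the horizontal; measure y along the incline from where the plane meets the free surface. Vertical depth h = y·sinθ with sinθ = 0.819152.
The centroid lies 3.1/2 = 1.55 m below the top edge, so y_c = 6.7 + 1.55 = 8.25 m and h_c = 8.25 × 0.819152 = 6.758 m.
A = 3.7 × 3.1 = 11.47 m².
Resultant F = γ·h_c·A = 9.81 × 6.758 × 11.47 = 760.415 kN.
I_c = b·h³/12 = 3.7 × 3.1³/12 = 9.18556 m⁴.
Centre of pressure: y_p = y_c + I_c/(y_c·A) = 8.25 + 9.18556/(8.25 × 11.47) = 8.25 + 0.0970707 = 8.34707 m along the plane.
The resultant acts 1.55 + 0.0970707 = 1.64707 m (along the plate) below the hinge at the top edge, so the moment about the hinge is M = F × 1.64707 = 760.415 × 1.64707 = 1252.46 kN·m.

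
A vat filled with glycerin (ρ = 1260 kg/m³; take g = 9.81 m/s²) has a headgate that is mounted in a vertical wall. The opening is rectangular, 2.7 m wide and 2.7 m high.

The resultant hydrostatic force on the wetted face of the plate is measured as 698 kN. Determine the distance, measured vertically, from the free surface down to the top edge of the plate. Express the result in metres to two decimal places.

γ = ρg = 1260 × 9.81 / 1000 = 12.3606 kN/m³.
A = 2.7 × 2.7 = 7.29 m².
From F = γ·h_c·A, the centroid depth is h_c = 698/(12.3606 × 7.29) = 7.74619 m.
The centroid lies 2.7/2 = 1.35 m below the top edge, so the top edge sits at h_top = 7.74619 − 1.35 = 6.39619 m below the surface.

d_top ≈ 6.40 m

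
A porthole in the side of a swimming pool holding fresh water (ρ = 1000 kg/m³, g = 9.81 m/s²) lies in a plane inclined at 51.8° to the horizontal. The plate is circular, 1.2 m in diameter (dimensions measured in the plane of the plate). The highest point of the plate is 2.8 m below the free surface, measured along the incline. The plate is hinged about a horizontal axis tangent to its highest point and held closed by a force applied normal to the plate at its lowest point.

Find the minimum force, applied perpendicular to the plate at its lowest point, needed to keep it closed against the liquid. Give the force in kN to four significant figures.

γ = ρg = 1000 × 9.81 = 9810 N/m³ = 9.81 kN/m³.
Let θ = 51.8° be the plate's angle to the horizontal; measure y along the incline from where the plane meets the free surface. Vertical depth h = y·sinθ with sinθ = 0.785857.
The centroid is at the centre, 0.6 m below the top of the plate, so y_c = 2.8 + 0.6 = 3.4 m and h_c = 3.4 × 0.785857 = 2.67191 m.
A = π(0.6)² = 1.13097 m².
Resultant F = γ·h_c·A = 9.81 × 2.67191 × 1.13097 = 29.6443 kN.
I_c = πr⁴/4 = π × 0.6⁴/4 = 0.101788 m⁴.
Centre of pressure: y_p = y_c + I_c/(y_c·A) = 3.4 + 0.101788/(3.4 × 1.13097) = 3.4 + 0.0264708 = 3.42647 m along the plane.
The resultant acts 0.6 + 0.0264708 = 0.626471 m (along the plate) below the hinge at the top edge, so the moment about the hinge is M = F × 0.626471 = 29.6443 × 0.626471 = 18.5713 kN·m.
A normal force at the bottom, 1.2 m from the hinge, must supply this moment: P = 18.5713/1.2 = 15.4761 kN.

P ≈ 15.48 kN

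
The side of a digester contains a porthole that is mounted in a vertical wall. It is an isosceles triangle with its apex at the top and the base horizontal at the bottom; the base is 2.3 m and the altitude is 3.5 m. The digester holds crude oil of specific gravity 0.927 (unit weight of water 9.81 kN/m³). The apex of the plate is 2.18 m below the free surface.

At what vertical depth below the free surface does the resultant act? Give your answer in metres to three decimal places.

h_p = 4.664 m

γ = 0.927 × 9.81 = 9.09387 kN/m³.
With the apex up, the centroid sits 2h/3 = 2 × 3.5/3 = 2.33333 m below the apex, so the centroid depth is h_c = 2.18 + 2.33333 = 4.51333 m.
A = ½ × 2.3 × 3.5 = 4.025 m².
Resultant F = γ·h_c·A = 9.09387 × 4.51333 × 4.025 = 165.201 kN.
I_c = b·h³/36 = 2.3 × 3.5³/36 = 2.73924 m⁴.
Centre of pressure: y_p = y_c + I_c/(y_c·A) = 4.51333 + 2.73924/(4.51333 × 4.025) = 4.51333 + 0.150788 = 4.66412 m along the plane.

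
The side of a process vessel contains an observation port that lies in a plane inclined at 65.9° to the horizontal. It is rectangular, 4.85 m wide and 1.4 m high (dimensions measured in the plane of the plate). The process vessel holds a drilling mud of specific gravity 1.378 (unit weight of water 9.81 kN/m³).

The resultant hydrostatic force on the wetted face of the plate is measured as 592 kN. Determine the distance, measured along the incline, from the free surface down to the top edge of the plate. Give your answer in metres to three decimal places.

y_top ≈ 6.365 m

γ = 1.378 × 9.81 = 13.51818 kN/m³.
A = 4.85 × 1.4 = 6.79 m².
From F = γ·h_c·A, the centroid depth is h_c = 592/(13.51818 × 6.79) = 6.44961 m.
Let θ = 65.9° be the plate's angle to the horizontal; measure y along the incline from where the plane meets the free surface. Vertical depth h = y·sinθ with sinθ = 0.912834.
Along the incline, y_c = h_c/sinθ = 6.44961/0.912834 = 7.06548 m.
The centroid lies 1.4/2 = 0.7 m below the top edge, so the top edge sits at y_top = 7.06548 − 0.7 = 6.36548 m along the incline.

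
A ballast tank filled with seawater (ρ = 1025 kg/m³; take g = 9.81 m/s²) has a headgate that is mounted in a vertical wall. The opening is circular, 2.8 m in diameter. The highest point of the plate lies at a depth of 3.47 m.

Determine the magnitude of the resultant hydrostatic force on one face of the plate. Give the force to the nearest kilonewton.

γ = ρg = 1025 × 9.81 / 1000 = 10.05525 kN/m³.
The centroid is at the centre, 1.4 m below the top of the plate, so the centroid depth is h_c = 3.47 + 1.4 = 4.87 m.
A = π(1.4)² = 6.15752 m².
Resultant F = γ·h_c·A = 10.05525 × 4.87 × 6.15752 = 301.528 kN.

F ≈ 302 kN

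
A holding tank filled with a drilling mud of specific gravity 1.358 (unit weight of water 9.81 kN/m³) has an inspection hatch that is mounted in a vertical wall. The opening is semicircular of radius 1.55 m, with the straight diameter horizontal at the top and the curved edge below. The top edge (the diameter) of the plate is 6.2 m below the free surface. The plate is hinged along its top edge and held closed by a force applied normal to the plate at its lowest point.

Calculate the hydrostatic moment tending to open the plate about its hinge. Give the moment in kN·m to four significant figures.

M ≈ 235.2 kN·m

γ = 1.358 × 9.81 = 13.32198 kN/m³.
The centroid of a semicircle lies 4r/(3π) = 0.65784 m from the diameter, here below the top edge, so the centroid depth is h_c = 6.2 + 0.65784 = 6.85784 m.
A = πr²/2 = π × 1.55²/2 = 3.77384 m².
Resultant F = γ·h_c·A = 13.32198 × 6.85784 × 3.77384 = 344.778 kN.
I_c = (π/8 − 8/(9π))·r⁴ = 0.109757 × 1.55⁴ = 0.633518 m⁴.
Centre of pressure: y_p = y_c + I_c/(y_c·A) = 6.85784 + 0.633518/(6.85784 × 3.77384) = 6.85784 + 0.0244787 = 6.88232 m along the plane.
The resultant acts 0.65784 + 0.0244787 = 0.682319 m (along the plate) below the hinge at the top edge, so the moment about the hinge is M = F × 0.682319 = 344.778 × 0.682319 = 235.249 kN·m.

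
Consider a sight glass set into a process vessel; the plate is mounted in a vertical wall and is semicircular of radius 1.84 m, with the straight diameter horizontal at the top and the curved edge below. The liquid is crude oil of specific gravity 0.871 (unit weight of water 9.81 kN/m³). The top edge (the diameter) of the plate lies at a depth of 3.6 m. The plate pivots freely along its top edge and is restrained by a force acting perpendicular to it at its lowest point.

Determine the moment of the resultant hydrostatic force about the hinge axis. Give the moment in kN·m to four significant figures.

γ = 0.871 × 9.81 = 8.54451 kN/m³.
The centroid of a semicircle lies 4r/(3π) = 0.78092 m from the diameter, here below the top edge, so the centroid depth is h_c = 3.6 + 0.78092 = 4.38092 m.
A = πr²/2 = π × 1.84²/2 = 5.31809 m².
Resultant F = γ·h_c·A = 8.54451 × 4.38092 × 5.31809 = 199.071 kN.
I_c = (π/8 − 8/(9π))·r⁴ = 0.109757 × 1.84⁴ = 1.25807 m⁴.
Centre of pressure: y_p = y_c + I_c/(y_c·A) = 4.38092 + 1.25807/(4.38092 × 5.31809) = 4.38092 + 0.0539988 = 4.43492 m along the plane.
The resultant acts 0.78092 + 0.0539988 = 0.834919 m (along the plate) below the hinge at the top edge, so the moment about the hinge is M = F × 0.834919 = 199.071 × 0.834919 = 166.208 kN·m.

M ≈ 166.2 kN·m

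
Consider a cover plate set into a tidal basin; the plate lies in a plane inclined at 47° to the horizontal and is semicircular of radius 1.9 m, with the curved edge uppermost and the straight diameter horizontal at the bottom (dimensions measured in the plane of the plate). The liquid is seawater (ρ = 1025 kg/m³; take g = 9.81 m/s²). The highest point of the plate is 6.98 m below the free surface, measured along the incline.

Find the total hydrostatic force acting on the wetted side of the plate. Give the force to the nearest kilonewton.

γ = ρg = 1025 × 9.81 / 1000 = 10.05525 kN/m³.
Let θ = 47° be the plate's angle to the horizontal; measure y along the incline from where the plane meets the free surface. Vertical depth h = y·sinθ with sinθ = 0.731354.
The centroid lies 4r/(3π) = 0.806385 m above the diameter, so r − 4r/(3π) = 1.9 − 0.806385 = 1.09361 m below the topmost point, so y_c = 6.98 + 1.09361 = 8.07361 m and h_c = 8.07361 × 0.731354 = 5.90467 m.
A = πr²/2 = π × 1.9²/2 = 5.67057 m².
Resultant F = γ·h_c·A = 10.05525 × 5.90467 × 5.67057 = 336.678 kN.

F ≈ 337 kN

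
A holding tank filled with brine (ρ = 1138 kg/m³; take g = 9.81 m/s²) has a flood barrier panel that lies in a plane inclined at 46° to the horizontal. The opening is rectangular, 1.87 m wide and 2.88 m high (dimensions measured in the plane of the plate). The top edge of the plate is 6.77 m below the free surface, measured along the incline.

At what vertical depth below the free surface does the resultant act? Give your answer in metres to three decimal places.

γ = ρg = 1138 × 9.81 / 1000 = 11.16378 kN/m³.
Let θ = 46° be the plate's angle to the horizontal; measure y along the incline from where the plane meets the free surface. Vertical depth h = y·sinθ with sinθ = 0.719340.
The centroid lies 2.88/2 = 1.44 m below the top edge, so y_c = 6.77 + 1.44 = 8.21 m and h_c = 8.21 × 0.719340 = 5.90578 m.
A = 1.87 × 2.88 = 5.3856 m².
Resultant F = γ·h_c·A = 11.16378 × 5.90578 × 5.3856 = 355.077 kN.
I_c = b·h³/12 = 1.87 × 2.88³/12 = 3.72253 m⁴.
Centre of pressure: y_p = y_c + I_c/(y_c·A) = 8.21 + 3.72253/(8.21 × 5.3856) = 8.21 + 0.0841901 = 8.29419 m along the plane.
Vertically, h_p = y_p·sinθ = 8.29419 × 0.719340 = 5.96634 m.

h_p = 5.966 m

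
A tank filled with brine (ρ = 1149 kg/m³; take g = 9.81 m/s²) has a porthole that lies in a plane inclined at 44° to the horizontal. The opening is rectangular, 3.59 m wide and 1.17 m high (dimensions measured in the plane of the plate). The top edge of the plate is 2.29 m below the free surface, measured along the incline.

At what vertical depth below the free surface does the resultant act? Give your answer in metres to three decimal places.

h_p = 2.025 m

γ = ρg = 1149 × 9.81 / 1000 = 11.27169 kN/m³.
Let θ = 44° be the plate's angle to the horizontal; measure y along the incline from where the plane meets the free surface. Vertical depth h = y·sinθ with sinθ = 0.694658.
The centroid lies 1.17/2 = 0.585 m below the top edge, so y_c = 2.29 + 0.585 = 2.875 m and h_c = 2.875 × 0.694658 = 1.99714 m.
A = 3.59 × 1.17 = 4.2003 m².
Resultant F = γ·h_c·A = 11.27169 × 1.99714 × 4.2003 = 94.5536 kN.
I_c = b·h³/12 = 3.59 × 1.17³/12 = 0.479149 m⁴.
Centre of pressure: y_p = y_c + I_c/(y_c·A) = 2.875 + 0.479149/(2.875 × 4.2003) = 2.875 + 0.0396782 = 2.91468 m along the plane.
Vertically, h_p = y_p·sinθ = 2.91468 × 0.694658 = 2.02471 m.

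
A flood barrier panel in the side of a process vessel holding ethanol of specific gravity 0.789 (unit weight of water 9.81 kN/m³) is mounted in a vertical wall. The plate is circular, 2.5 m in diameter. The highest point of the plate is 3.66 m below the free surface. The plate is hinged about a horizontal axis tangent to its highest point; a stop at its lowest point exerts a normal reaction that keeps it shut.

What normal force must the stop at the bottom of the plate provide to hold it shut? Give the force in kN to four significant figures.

γ = 0.789 × 9.81 = 7.74009 kN/m³.
The centroid is at the centre, 1.25 m below the top of the plate, so the centroid depth is h_c = 3.66 + 1.25 = 4.91 m.
A = π(1.25)² = 4.90874 m².
Resultant F = γ·h_c·A = 7.74009 × 4.91 × 4.90874 = 186.551 kN.
I_c = πr⁴/4 = π × 1.25⁴/4 = 1.91748 m⁴.
Centre of pressure: y_p = y_c + I_c/(y_c·A) = 4.91 + 1.91748/(4.91 × 4.90874) = 4.91 + 0.0795572 = 4.98956 m along the plane.
The resultant acts 1.25 + 0.0795572 = 1.32956 m (along the plate) below the hinge at the top edge, so the moment about the hinge is M = F × 1.32956 = 186.551 × 1.32956 = 248.031 kN·m.
A normal force at the bottom, 2.5 m from the hinge, must supply this moment: P = 248.031/2.5 = 99.2124 kN.

P ≈ 99.21 kN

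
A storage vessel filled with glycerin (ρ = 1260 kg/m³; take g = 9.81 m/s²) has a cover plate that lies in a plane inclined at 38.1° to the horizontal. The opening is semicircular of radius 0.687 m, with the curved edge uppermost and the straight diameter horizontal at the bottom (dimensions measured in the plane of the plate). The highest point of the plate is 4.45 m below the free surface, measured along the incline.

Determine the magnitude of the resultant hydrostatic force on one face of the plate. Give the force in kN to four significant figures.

γ = ρg = 1260 × 9.81 / 1000 = 12.3606 kN/m³.
Let θ = 38.1° be the plate's angle to the horizontal; measure y along the incline from where the plane meets the free surface. Vertical depth h = y·sinθ with sinθ = 0.617036.
The centroid lies 4r/(3π) = 0.291572 m above the diameter, so r − 4r/(3π) = 0.687 − 0.291572 = 0.395428 m below the topmost point, so y_c = 4.45 + 0.395428 = 4.84543 m and h_c = 4.84543 × 0.617036 = 2.9898 m.
A = πr²/2 = π × 0.687²/2 = 0.741367 m².
Resultant F = γ·h_c·A = 12.3606 × 2.9898 × 0.741367 = 27.3978 kN.

F ≈ 27.40 kN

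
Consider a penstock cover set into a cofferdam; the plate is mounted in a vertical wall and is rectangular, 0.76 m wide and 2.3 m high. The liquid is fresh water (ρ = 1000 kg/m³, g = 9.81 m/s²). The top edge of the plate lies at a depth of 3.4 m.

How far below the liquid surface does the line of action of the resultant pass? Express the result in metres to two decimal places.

γ = ρg = 1000 × 9.81 = 9810 N/m³ = 9.81 kN/m³.
The centroid lies 2.3/2 = 1.15 m below the top edge, so the centroid depth is h_c = 3.4 + 1.15 = 4.55 m.
A = 0.76 × 2.3 = 1.748 m².
Resultant F = γ·h_c·A = 9.81 × 4.55 × 1.748 = 78.0229 kN.
I_c = b·h³/12 = 0.76 × 2.3³/12 = 0.770577 m⁴.
Centre of pressure: y_p = y_c + I_c/(y_c·A) = 4.55 + 0.770577/(4.55 × 1.748) = 4.55 + 0.0968865 = 4.64689 m along the plane.

h_p = 4.65 m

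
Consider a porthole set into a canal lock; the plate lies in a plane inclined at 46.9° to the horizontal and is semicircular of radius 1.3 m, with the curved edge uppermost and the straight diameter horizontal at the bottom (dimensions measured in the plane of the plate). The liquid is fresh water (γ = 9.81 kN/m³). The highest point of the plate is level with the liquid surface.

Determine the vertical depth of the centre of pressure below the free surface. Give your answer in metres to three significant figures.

γ = 9.81 kN/m³.
Let θ = 46.9° be the plate's angle to the horizontal; measure y along the incline from where the plane meets the free surface. Vertical depth h = y·sinθ with sinθ = 0.730162.
The centroid lies 4r/(3π) = 0.551737 m above the diameter, so r − 4r/(3π) = 1.3 − 0.551737 = 0.748263 m below the topmost point, so y_c = 0.748263 m and h_c = 0.748263 × 0.730162 = 0.546353 m.
A = πr²/2 = π × 1.3²/2 = 2.65465 m².
Resultant F = γ·h_c·A = 9.81 × 0.546353 × 2.65465 = 14.2282 kN.
I_c = (π/8 − 8/(9π))·r⁴ = 0.109757 × 1.3⁴ = 0.313477 m⁴.
Centre of pressure: y_p = y_c + I_c/(y_c·A) = 0.748263 + 0.313477/(0.748263 × 2.65465) = 0.748263 + 0.157813 = 0.906076 m along the plane.
Vertically, h_p = y_p·sinθ = 0.906076 × 0.730162 = 0.661582 m.

h_p = 0.662 m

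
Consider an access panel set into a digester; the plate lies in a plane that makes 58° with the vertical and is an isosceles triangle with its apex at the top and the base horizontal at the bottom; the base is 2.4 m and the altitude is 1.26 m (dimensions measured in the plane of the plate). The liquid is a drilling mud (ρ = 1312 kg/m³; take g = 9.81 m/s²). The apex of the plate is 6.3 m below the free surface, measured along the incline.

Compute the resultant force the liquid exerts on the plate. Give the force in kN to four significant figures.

γ = ρg = 1312 × 9.81 / 1000 = 12.87072 kN/m³.
The plate makes 58° with the vertical, i.e. θ = 90° − 58° = 32° to the horizontal. Measuring y along the incline from the free-surface line, vertical depth h = y·sinθ with sinθ = 0.529919.
With the apex up, the centroid sits 2h/3 = 2 × 1.26/3 = 0.84 m below the apex, so y_c = 6.3 + 0.84 = 7.14 m and h_c = 7.14 × 0.529919 = 3.78362 m.
A = ½ × 2.4 × 1.26 = 1.512 m².
Resultant F = γ·h_c·A = 12.87072 × 3.78362 × 1.512 = 73.6312 kN.

F ≈ 73.63 kN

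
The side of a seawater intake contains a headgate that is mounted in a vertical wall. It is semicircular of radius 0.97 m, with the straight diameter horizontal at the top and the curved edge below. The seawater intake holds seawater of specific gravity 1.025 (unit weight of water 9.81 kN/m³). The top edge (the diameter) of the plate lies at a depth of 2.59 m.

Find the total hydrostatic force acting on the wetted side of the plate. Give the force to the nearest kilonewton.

γ = 1.025 × 9.81 = 10.05525 kN/m³.
The centroid of a semicircle lies 4r/(3π) = 0.411681 m from the diameter, here below the top edge, so the centroid depth is h_c = 2.59 + 0.411681 = 3.00168 m.
A = πr²/2 = π × 0.97²/2 = 1.47796 m².
Resultant F = γ·h_c·A = 10.05525 × 3.00168 × 1.47796 = 44.6087 kN.

F ≈ 45 kN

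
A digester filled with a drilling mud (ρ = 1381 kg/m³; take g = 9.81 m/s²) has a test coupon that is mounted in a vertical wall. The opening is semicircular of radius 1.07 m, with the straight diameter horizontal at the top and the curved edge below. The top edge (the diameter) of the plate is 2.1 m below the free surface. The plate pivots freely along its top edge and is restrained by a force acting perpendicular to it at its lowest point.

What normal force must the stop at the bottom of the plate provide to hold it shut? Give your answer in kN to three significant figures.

P ≈ 28.2 kN

γ = ρg = 1381 × 9.81 / 1000 = 13.54761 kN/m³.
The centroid of a semicircle lies 4r/(3π) = 0.454122 m from the diameter, here below the top edge, so the centroid depth is h_c = 2.1 + 0.454122 = 2.55412 m.
A = πr²/2 = π × 1.07²/2 = 1.7984 m².
Resultant F = γ·h_c·A = 13.54761 × 2.55412 × 1.7984 = 62.2286 kN.
I_c = (π/8 − 8/(9π))·r⁴ = 0.109757 × 1.07⁴ = 0.143869 m⁴.
Centre of pressure: y_p = y_c + I_c/(y_c·A) = 2.55412 + 0.143869/(2.55412 × 1.7984) = 2.55412 + 0.0313213 = 2.58544 m along the plane.
The resultant acts 0.454122 + 0.0313213 = 0.485443 m (along the plate) below the hinge at the top edge, so the moment about the hinge is M = F × 0.485443 = 62.2286 × 0.485443 = 30.2084 kN·m.
A normal force at the bottom, 1.07 m from the hinge, must supply this moment: P = 30.2084/1.07 = 28.2321 kN.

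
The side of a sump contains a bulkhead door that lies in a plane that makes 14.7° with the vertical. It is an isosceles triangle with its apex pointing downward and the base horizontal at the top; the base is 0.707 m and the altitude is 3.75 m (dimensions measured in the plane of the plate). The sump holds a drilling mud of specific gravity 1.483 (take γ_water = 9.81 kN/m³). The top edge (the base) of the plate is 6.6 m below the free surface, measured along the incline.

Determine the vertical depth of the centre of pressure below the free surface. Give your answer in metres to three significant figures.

h_p = 7.69 m

γ = 1.483 × 9.81 = 14.54823 kN/m³.
The plate makes 14.7° with the vertical, i.e. θ = 90° − 14.7° = 75.3° to the horizontal. Measuring y along the incline from the free-surface line, vertical depth h = y·sinθ with sinθ = 0.967268.
With the apex down, the centroid sits h/3 = 3.75/3 = 1.25 m below the base (the top edge), so y_c = 6.6 + 1.25 = 7.85 m and h_c = 7.85 × 0.967268 = 7.59305 m.
A = ½ × 0.707 × 3.75 = 1.32562 m².
Resultant F = γ·h_c·A = 14.54823 × 7.59305 × 1.32562 = 146.435 kN.
I_c = b·h³/36 = 0.707 × 3.75³/36 = 1.03564 m⁴.
Centre of pressure: y_p = y_c + I_c/(y_c·A) = 7.85 + 1.03564/(7.85 × 1.32562) = 7.85 + 0.0995222 = 7.94952 m along the plane.
Vertically, h_p = y_p·sinθ = 7.94952 × 0.967268 = 7.68932 m.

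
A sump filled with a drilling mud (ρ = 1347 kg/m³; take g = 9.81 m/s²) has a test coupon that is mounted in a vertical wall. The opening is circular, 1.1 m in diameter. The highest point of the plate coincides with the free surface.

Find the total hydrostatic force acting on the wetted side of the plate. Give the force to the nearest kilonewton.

F ≈ 7 kN

γ = ρg = 1347 × 9.81 / 1000 = 13.21407 kN/m³.
The centroid is at the centre, 0.55 m below the top of the plate, so the centroid depth is h_c = 0.55 m.
A = π(0.55)² = 0.950332 m².
Resultant F = γ·h_c·A = 13.21407 × 0.55 × 0.950332 = 6.90676 kN.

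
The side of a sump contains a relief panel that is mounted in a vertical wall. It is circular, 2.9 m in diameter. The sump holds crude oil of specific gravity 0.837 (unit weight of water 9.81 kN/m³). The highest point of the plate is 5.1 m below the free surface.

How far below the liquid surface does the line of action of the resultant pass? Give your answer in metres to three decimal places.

γ = 0.837 × 9.81 = 8.21097 kN/m³.
The centroid is at the centre, 1.45 m below the top of the plate, so the centroid depth is h_c = 5.1 + 1.45 = 6.55 m.
A = π(1.45)² = 6.6052 m².
Resultant F = γ·h_c·A = 8.21097 × 6.55 × 6.6052 = 355.24 kN.
I_c = πr⁴/4 = π × 1.45⁴/4 = 3.47186 m⁴.
Centre of pressure: y_p = y_c + I_c/(y_c·A) = 6.55 + 3.47186/(6.55 × 6.6052) = 6.55 + 0.0802481 = 6.63025 m along the plane.

h_p = 6.630 m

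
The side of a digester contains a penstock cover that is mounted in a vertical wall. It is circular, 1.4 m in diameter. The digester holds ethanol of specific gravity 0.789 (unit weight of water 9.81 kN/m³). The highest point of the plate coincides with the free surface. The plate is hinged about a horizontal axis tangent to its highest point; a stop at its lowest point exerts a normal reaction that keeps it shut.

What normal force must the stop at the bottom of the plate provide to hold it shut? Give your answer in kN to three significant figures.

P ≈ 5.21 kN

γ = 0.789 × 9.81 = 7.74009 kN/m³.
The centroid is at the centre, 0.7 m below the top of the plate, so the centroid depth is h_c = 0.7 m.
A = π(0.7)² = 1.53938 m².
Resultant F = γ·h_c·A = 7.74009 × 0.7 × 1.53938 = 8.34046 kN.
I_c = πr⁴/4 = π × 0.7⁴/4 = 0.188574 m⁴.
Centre of pressure: y_p = y_c + I_c/(y_c·A) = 0.7 + 0.188574/(0.7 × 1.53938) = 0.7 + 0.175 = 0.875 m along the plane.
The resultant acts 0.7 + 0.175 = 0.875 m (along the plate) below the hinge at the top edge, so the moment about the hinge is M = F × 0.875 = 8.34046 × 0.875 = 7.2979 kN·m.
A normal force at the bottom, 1.4 m from the hinge, must supply this moment: P = 7.2979/1.4 = 5.21279 kN.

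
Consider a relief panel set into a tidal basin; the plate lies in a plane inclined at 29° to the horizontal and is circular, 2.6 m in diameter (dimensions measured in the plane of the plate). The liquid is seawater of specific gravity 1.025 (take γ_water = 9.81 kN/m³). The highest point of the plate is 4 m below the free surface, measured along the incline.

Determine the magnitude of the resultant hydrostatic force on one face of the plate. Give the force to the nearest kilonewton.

γ = 1.025 × 9.81 = 10.05525 kN/m³.
Let θ = 29° be the plate's angle to the horizontal; measure y along the incline from where the plane meets the free surface. Vertical depth h = y·sinθ with sinθ = 0.484810.
The centroid is at the centre, 1.3 m below the top of the plate, so y_c = 4 + 1.3 = 5.3 m and h_c = 5.3 × 0.484810 = 2.56949 m.
A = π(1.3)² = 5.30929 m².
Resultant F = γ·h_c·A = 10.05525 × 2.56949 × 5.30929 = 137.175 kN.

F ≈ 137 kN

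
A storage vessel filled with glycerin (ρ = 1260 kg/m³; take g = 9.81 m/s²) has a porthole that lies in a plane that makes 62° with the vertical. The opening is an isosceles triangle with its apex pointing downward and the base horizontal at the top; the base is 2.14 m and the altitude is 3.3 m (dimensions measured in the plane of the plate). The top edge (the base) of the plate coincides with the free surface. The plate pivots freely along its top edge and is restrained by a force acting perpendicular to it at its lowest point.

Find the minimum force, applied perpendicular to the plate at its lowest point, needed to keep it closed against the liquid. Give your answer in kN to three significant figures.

P ≈ 11.3 kN

γ = ρg = 1260 × 9.81 / 1000 = 12.3606 kN/m³.
The plate makes 62° with the vertical, i.e. θ = 90° − 62° = 28° to the horizontal. Measuring y along the incline from the free-surface line, vertical depth h = y·sinθ with sinθ = 0.469472.
With the apex down, the centroid sits h/3 = 3.3/3 = 1.1 m below the base (the top edge), so y_c = 1.1 m and h_c = 1.1 × 0.469472 = 0.516419 m.
A = ½ × 2.14 × 3.3 = 3.531 m².
Resultant F = γ·h_c·A = 12.3606 × 0.516419 × 3.531 = 22.5393 kN.
I_c = b·h³/36 = 2.14 × 3.3³/36 = 2.13626 m⁴.
Centre of pressure: y_p = y_c + I_c/(y_c·A) = 1.1 + 2.13626/(1.1 × 3.531) = 1.1 + 0.550001 = 1.65 m along the plane.
The resultant acts 1.1 + 0.550001 = 1.65 m (along the plate) below the hinge at the top edge, so the moment about the hinge is M = F × 1.65 = 22.5393 × 1.65 = 37.1898 kN·m.
A normal force at the bottom, 3.3 m from the hinge, must supply this moment: P = 37.1898/3.3 = 11.2696 kN.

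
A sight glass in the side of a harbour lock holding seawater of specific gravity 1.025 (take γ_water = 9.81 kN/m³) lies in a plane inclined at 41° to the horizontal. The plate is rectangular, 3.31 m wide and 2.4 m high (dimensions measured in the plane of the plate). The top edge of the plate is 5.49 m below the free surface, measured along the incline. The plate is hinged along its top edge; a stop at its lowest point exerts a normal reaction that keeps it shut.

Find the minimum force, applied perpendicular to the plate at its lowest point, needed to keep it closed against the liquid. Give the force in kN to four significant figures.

γ = 1.025 × 9.81 = 10.05525 kN/m³.
Let θ = 41° be the plate's angle to the horizontal; measure y along the incline from where the plane meets the free surface. Vertical depth h = y·sinθ with sinθ = 0.656059.
The centroid lies 2.4/2 = 1.2 m below the top edge, so y_c = 5.49 + 1.2 = 6.69 m and h_c = 6.69 × 0.656059 = 4.38903 m.
A = 3.31 × 2.4 = 7.944 m².
Resultant F = γ·h_c·A = 10.05525 × 4.38903 × 7.944 = 350.591 kN.
I_c = b·h³/12 = 3.31 × 2.4³/12 = 3.81312 m⁴.
Centre of pressure: y_p = y_c + I_c/(y_c·A) = 6.69 + 3.81312/(6.69 × 7.944) = 6.69 + 0.0717489 = 6.76175 m along the plane.
The resultant acts 1.2 + 0.0717489 = 1.27175 m (along the plate) below the hinge at the top edge, so the moment about the hinge is M = F × 1.27175 = 350.591 × 1.27175 = 445.864 kN·m.
A normal force at the bottom, 2.4 m from the hinge, must supply this moment: P = 445.864/2.4 = 185.777 kN.

P ≈ 185.8 kN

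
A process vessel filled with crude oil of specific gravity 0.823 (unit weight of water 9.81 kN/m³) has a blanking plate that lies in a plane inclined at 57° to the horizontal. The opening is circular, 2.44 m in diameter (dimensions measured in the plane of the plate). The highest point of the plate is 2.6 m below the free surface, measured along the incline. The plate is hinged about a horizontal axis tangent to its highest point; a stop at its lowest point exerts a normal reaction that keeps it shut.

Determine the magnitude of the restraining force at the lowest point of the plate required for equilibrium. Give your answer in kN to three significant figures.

γ = 0.823 × 9.81 = 8.07363 kN/m³.
Let θ = 57° be the plate's angle to the horizontal; measure y along the incline from where the plane meets the free surface. Vertical depth h = y·sinθ with sinθ = 0.838671.
The centroid is at the centre, 1.22 m below the top of the plate, so y_c = 2.6 + 1.22 = 3.82 m and h_c = 3.82 × 0.838671 = 3.20372 m.
A = π(1.22)² = 4.67595 m².
Resultant F = γ·h_c·A = 8.07363 × 3.20372 × 4.67595 = 120.946 kN.
I_c = πr⁴/4 = π × 1.22⁴/4 = 1.73992 m⁴.
Centre of pressure: y_p = y_c + I_c/(y_c·A) = 3.82 + 1.73992/(3.82 × 4.67595) = 3.82 + 0.0974083 = 3.91741 m along the plane.
The resultant acts 1.22 + 0.0974083 = 1.31741 m (along the plate) below the hinge at the top edge, so the moment about the hinge is M = F × 1.31741 = 120.946 × 1.31741 = 159.335 kN·m.
A normal force at the bottom, 2.44 m from the hinge, must supply this moment: P = 159.335/2.44 = 65.3012 kN.

P ≈ 65.3 kN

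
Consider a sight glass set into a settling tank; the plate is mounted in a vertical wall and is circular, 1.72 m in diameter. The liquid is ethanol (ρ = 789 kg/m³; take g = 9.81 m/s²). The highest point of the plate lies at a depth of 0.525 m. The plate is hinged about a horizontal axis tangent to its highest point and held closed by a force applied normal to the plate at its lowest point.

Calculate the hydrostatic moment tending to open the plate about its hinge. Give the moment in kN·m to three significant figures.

M ≈ 24.7 kN·m

γ = ρg = 789 × 9.81 / 1000 = 7.74009 kN/m³.
The centroid is at the centre, 0.86 m below the top of the plate, so the centroid depth is h_c = 0.525 + 0.86 = 1.385 m.
A = π(0.86)² = 2.32352 m².
Resultant F = γ·h_c·A = 7.74009 × 1.385 × 2.32352 = 24.9082 kN.
I_c = πr⁴/4 = π × 0.86⁴/4 = 0.429619 m⁴.
Centre of pressure: y_p = y_c + I_c/(y_c·A) = 1.385 + 0.429619/(1.385 × 2.32352) = 1.385 + 0.133502 = 1.5185 m along the plane.
The resultant acts 0.86 + 0.133502 = 0.993502 m (along the plate) below the hinge at the top edge, so the moment about the hinge is M = F × 0.993502 = 24.9082 × 0.993502 = 24.7463 kN·m.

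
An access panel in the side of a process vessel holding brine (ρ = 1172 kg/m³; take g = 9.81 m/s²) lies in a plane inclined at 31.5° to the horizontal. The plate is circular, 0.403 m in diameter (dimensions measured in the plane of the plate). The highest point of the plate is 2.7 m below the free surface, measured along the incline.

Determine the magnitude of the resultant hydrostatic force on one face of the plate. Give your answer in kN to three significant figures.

γ = ρg = 1172 × 9.81 / 1000 = 11.49732 kN/m³.
Let θ = 31.5° be the plate's angle to the horizontal; measure y along the incline from where the plane meets the free surface. Vertical depth h = y·sinθ with sinθ = 0.522499.
The centroid is at the centre, 0.2015 m below the top of the plate, so y_c = 2.7 + 0.2015 = 2.9015 m and h_c = 2.9015 × 0.522499 = 1.51603 m.
A = π(0.2015)² = 0.127556 m².
Resultant F = γ·h_c·A = 11.49732 × 1.51603 × 0.127556 = 2.22334 kN.

F ≈ 2.22 kN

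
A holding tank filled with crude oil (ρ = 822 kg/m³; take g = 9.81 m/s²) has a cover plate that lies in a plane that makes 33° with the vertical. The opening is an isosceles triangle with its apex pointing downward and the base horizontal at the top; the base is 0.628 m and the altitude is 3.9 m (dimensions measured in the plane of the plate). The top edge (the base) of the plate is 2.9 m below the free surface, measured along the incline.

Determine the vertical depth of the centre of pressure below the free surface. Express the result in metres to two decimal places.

γ = ρg = 822 × 9.81 / 1000 = 8.06382 kN/m³.
The plate makes 33° with the vertical, i.e. θ = 90° − 33° = 57° to the horizontal. Measuring y along the incline from the free-surface line, vertical depth h = y·sinθ with sinθ = 0.838671.
With the apex down, the centroid sits h/3 = 3.9/3 = 1.3 m below the base (the top edge), so y_c = 2.9 + 1.3 = 4.2 m and h_c = 4.2 × 0.838671 = 3.52242 m.
A = ½ × 0.628 × 3.9 = 1.2246 m².
Resultant F = γ·h_c·A = 8.06382 × 3.52242 × 1.2246 = 34.7837 kN.
I_c = b·h³/36 = 0.628 × 3.9³/36 = 1.03479 m⁴.
Centre of pressure: y_p = y_c + I_c/(y_c·A) = 4.2 + 1.03479/(4.2 × 1.2246) = 4.2 + 0.201191 = 4.40119 m along the plane.
Vertically, h_p = y_p·sinθ = 4.40119 × 0.838671 = 3.69115 m.

h_p = 3.69 m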